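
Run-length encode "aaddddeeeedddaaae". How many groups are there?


Input: aaddddeeeedddaaae
Scanning for consecutive runs:
  Group 1: 'a' x 2 (positions 0-1)
  Group 2: 'd' x 4 (positions 2-5)
  Group 3: 'e' x 4 (positions 6-9)
  Group 4: 'd' x 3 (positions 10-12)
  Group 5: 'a' x 3 (positions 13-15)
  Group 6: 'e' x 1 (positions 16-16)
Total groups: 6

6


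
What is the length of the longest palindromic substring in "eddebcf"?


Input: "eddebcf"
Checking substrings for palindromes:
  [0:4] "edde" (len 4) => palindrome
  [1:3] "dd" (len 2) => palindrome
Longest palindromic substring: "edde" with length 4

4


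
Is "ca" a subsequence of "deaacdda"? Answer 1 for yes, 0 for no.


Check if "ca" is a subsequence of "deaacdda"
Greedy scan:
  Position 0 ('d'): no match needed
  Position 1 ('e'): no match needed
  Position 2 ('a'): no match needed
  Position 3 ('a'): no match needed
  Position 4 ('c'): matches sub[0] = 'c'
  Position 5 ('d'): no match needed
  Position 6 ('d'): no match needed
  Position 7 ('a'): matches sub[1] = 'a'
All 2 characters matched => is a subsequence

1


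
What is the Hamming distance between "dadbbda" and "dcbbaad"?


Comparing "dadbbda" and "dcbbaad" position by position:
  Position 0: 'd' vs 'd' => same
  Position 1: 'a' vs 'c' => differ
  Position 2: 'd' vs 'b' => differ
  Position 3: 'b' vs 'b' => same
  Position 4: 'b' vs 'a' => differ
  Position 5: 'd' vs 'a' => differ
  Position 6: 'a' vs 'd' => differ
Total differences (Hamming distance): 5

5


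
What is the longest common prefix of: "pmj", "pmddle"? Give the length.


Words: pmj, pmddle
  Position 0: all 'p' => match
  Position 1: all 'm' => match
  Position 2: ('j', 'd') => mismatch, stop
LCP = "pm" (length 2)

2


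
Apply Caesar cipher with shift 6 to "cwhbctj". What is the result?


Caesar cipher: shift "cwhbctj" by 6
  'c' (pos 2) + 6 = pos 8 = 'i'
  'w' (pos 22) + 6 = pos 2 = 'c'
  'h' (pos 7) + 6 = pos 13 = 'n'
  'b' (pos 1) + 6 = pos 7 = 'h'
  'c' (pos 2) + 6 = pos 8 = 'i'
  't' (pos 19) + 6 = pos 25 = 'z'
  'j' (pos 9) + 6 = pos 15 = 'p'
Result: icnhizp

icnhizp


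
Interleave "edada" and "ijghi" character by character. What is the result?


Interleaving "edada" and "ijghi":
  Position 0: 'e' from first, 'i' from second => "ei"
  Position 1: 'd' from first, 'j' from second => "dj"
  Position 2: 'a' from first, 'g' from second => "ag"
  Position 3: 'd' from first, 'h' from second => "dh"
  Position 4: 'a' from first, 'i' from second => "ai"
Result: eidjagdhai

eidjagdhai


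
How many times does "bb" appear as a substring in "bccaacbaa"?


Searching for "bb" in "bccaacbaa"
Scanning each position:
  Position 0: "bc" => no
  Position 1: "cc" => no
  Position 2: "ca" => no
  Position 3: "aa" => no
  Position 4: "ac" => no
  Position 5: "cb" => no
  Position 6: "ba" => no
  Position 7: "aa" => no
Total occurrences: 0

0


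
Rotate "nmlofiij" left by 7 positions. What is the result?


Input: "nmlofiij", rotate left by 7
First 7 characters: "nmlofii"
Remaining characters: "j"
Concatenate remaining + first: "j" + "nmlofii" = "jnmlofii"

jnmlofii


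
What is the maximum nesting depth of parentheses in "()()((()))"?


Input: "()()((()))"
Tracking depth:
  Position 0 '(': depth becomes 1
  Position 1 ')': depth becomes 0
  Position 2 '(': depth becomes 1
  Position 3 ')': depth becomes 0
  Position 4 '(': depth becomes 1
  Position 5 '(': depth becomes 2
  Position 6 '(': depth becomes 3
  Position 7 ')': depth becomes 2
  Position 8 ')': depth becomes 1
  Position 9 ')': depth becomes 0
Maximum depth reached: 3

3


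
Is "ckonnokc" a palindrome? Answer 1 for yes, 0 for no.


Input: ckonnokc
Reversed: ckonnokc
  Compare pos 0 ('c') with pos 7 ('c'): match
  Compare pos 1 ('k') with pos 6 ('k'): match
  Compare pos 2 ('o') with pos 5 ('o'): match
  Compare pos 3 ('n') with pos 4 ('n'): match
Result: palindrome

1


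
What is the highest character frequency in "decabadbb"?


Input: decabadbb
Character counts:
  'a': 2
  'b': 3
  'c': 1
  'd': 2
  'e': 1
Maximum frequency: 3

3


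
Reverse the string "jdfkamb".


Input: jdfkamb
Reading characters right to left:
  Position 6: 'b'
  Position 5: 'm'
  Position 4: 'a'
  Position 3: 'k'
  Position 2: 'f'
  Position 1: 'd'
  Position 0: 'j'
Reversed: bmakfdj

bmakfdj


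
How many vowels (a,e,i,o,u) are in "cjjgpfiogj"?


Input: cjjgpfiogj
Checking each character:
  'c' at position 0: consonant
  'j' at position 1: consonant
  'j' at position 2: consonant
  'g' at position 3: consonant
  'p' at position 4: consonant
  'f' at position 5: consonant
  'i' at position 6: vowel (running total: 1)
  'o' at position 7: vowel (running total: 2)
  'g' at position 8: consonant
  'j' at position 9: consonant
Total vowels: 2

2


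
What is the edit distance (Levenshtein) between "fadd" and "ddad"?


Computing edit distance: "fadd" -> "ddad"
DP table:
           d    d    a    d
      0    1    2    3    4
  f   1    1    2    3    4
  a   2    2    2    2    3
  d   3    2    2    3    2
  d   4    3    2    3    3
Edit distance = dp[4][4] = 3

3


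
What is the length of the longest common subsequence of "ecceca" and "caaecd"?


LCS of "ecceca" and "caaecd"
DP table:
           c    a    a    e    c    d
      0    0    0    0    0    0    0
  e   0    0    0    0    1    1    1
  c   0    1    1    1    1    2    2
  c   0    1    1    1    1    2    2
  e   0    1    1    1    2    2    2
  c   0    1    1    1    2    3    3
  a   0    1    2    2    2    3    3
LCS length = dp[6][6] = 3

3


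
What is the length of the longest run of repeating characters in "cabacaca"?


Input: "cabacaca"
Scanning for longest run:
  Position 1 ('a'): new char, reset run to 1
  Position 2 ('b'): new char, reset run to 1
  Position 3 ('a'): new char, reset run to 1
  Position 4 ('c'): new char, reset run to 1
  Position 5 ('a'): new char, reset run to 1
  Position 6 ('c'): new char, reset run to 1
  Position 7 ('a'): new char, reset run to 1
Longest run: 'c' with length 1

1


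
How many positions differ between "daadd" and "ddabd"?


Comparing "daadd" and "ddabd" position by position:
  Position 0: 'd' vs 'd' => same
  Position 1: 'a' vs 'd' => DIFFER
  Position 2: 'a' vs 'a' => same
  Position 3: 'd' vs 'b' => DIFFER
  Position 4: 'd' vs 'd' => same
Positions that differ: 2

2


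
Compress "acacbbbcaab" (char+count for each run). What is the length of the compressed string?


Input: acacbbbcaab
Runs:
  'a' x 1 => "a1"
  'c' x 1 => "c1"
  'a' x 1 => "a1"
  'c' x 1 => "c1"
  'b' x 3 => "b3"
  'c' x 1 => "c1"
  'a' x 2 => "a2"
  'b' x 1 => "b1"
Compressed: "a1c1a1c1b3c1a2b1"
Compressed length: 16

16


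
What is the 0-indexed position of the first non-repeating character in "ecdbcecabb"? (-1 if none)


Input: ecdbcecabb
Character frequencies:
  'a': 1
  'b': 3
  'c': 3
  'd': 1
  'e': 2
Scanning left to right for freq == 1:
  Position 0 ('e'): freq=2, skip
  Position 1 ('c'): freq=3, skip
  Position 2 ('d'): unique! => answer = 2

2


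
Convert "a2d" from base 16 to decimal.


Input: "a2d" in base 16
Positional expansion:
  Digit 'a' (value 10) x 16^2 = 2560
  Digit '2' (value 2) x 16^1 = 32
  Digit 'd' (value 13) x 16^0 = 13
Sum = 2605

2605


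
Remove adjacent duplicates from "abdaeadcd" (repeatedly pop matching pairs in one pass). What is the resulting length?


Input: abdaeadcd
Stack-based adjacent duplicate removal:
  Read 'a': push. Stack: a
  Read 'b': push. Stack: ab
  Read 'd': push. Stack: abd
  Read 'a': push. Stack: abda
  Read 'e': push. Stack: abdae
  Read 'a': push. Stack: abdaea
  Read 'd': push. Stack: abdaead
  Read 'c': push. Stack: abdaeadc
  Read 'd': push. Stack: abdaeadcd
Final stack: "abdaeadcd" (length 9)

9


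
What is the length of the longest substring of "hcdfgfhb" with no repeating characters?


Input: "hcdfgfhb"
Sliding window (track last position of each char):
  Position 0 ('h'): window [0,0] length 1 -- new best
  Position 1 ('c'): window [0,1] length 2 -- new best
  Position 2 ('d'): window [0,2] length 3 -- new best
  Position 3 ('f'): window [0,3] length 4 -- new best
  Position 4 ('g'): window [0,4] length 5 -- new best
  Position 5 ('f'): repeat (last at 3), move window start to 4
  Position 5 ('f'): window [4,5] length 2
  Position 6 ('h'): window [4,6] length 3
  Position 7 ('b'): window [4,7] length 4
Longest substring with no repeats: "hcdfg" with length 5

5


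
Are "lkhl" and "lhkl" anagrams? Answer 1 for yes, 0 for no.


Strings: "lkhl", "lhkl"
Sorted first:  hkll
Sorted second: hkll
Sorted forms match => anagrams

1


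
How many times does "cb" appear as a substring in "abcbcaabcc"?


Searching for "cb" in "abcbcaabcc"
Scanning each position:
  Position 0: "ab" => no
  Position 1: "bc" => no
  Position 2: "cb" => MATCH
  Position 3: "bc" => no
  Position 4: "ca" => no
  Position 5: "aa" => no
  Position 6: "ab" => no
  Position 7: "bc" => no
  Position 8: "cc" => no
Total occurrences: 1

1


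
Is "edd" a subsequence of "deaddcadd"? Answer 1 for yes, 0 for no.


Check if "edd" is a subsequence of "deaddcadd"
Greedy scan:
  Position 0 ('d'): no match needed
  Position 1 ('e'): matches sub[0] = 'e'
  Position 2 ('a'): no match needed
  Position 3 ('d'): matches sub[1] = 'd'
  Position 4 ('d'): matches sub[2] = 'd'
  Position 5 ('c'): no match needed
  Position 6 ('a'): no match needed
  Position 7 ('d'): no match needed
  Position 8 ('d'): no match needed
All 3 characters matched => is a subsequence

1


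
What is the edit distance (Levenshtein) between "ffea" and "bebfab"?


Computing edit distance: "ffea" -> "bebfab"
DP table:
           b    e    b    f    a    b
      0    1    2    3    4    5    6
  f   1    1    2    3    3    4    5
  f   2    2    2    3    3    4    5
  e   3    3    2    3    4    4    5
  a   4    4    3    3    4    4    5
Edit distance = dp[4][6] = 5

5


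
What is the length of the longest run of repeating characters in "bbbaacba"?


Input: "bbbaacba"
Scanning for longest run:
  Position 1 ('b'): continues run of 'b', length=2
  Position 2 ('b'): continues run of 'b', length=3
  Position 3 ('a'): new char, reset run to 1
  Position 4 ('a'): continues run of 'a', length=2
  Position 5 ('c'): new char, reset run to 1
  Position 6 ('b'): new char, reset run to 1
  Position 7 ('a'): new char, reset run to 1
Longest run: 'b' with length 3

3


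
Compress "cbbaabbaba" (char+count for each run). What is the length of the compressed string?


Input: cbbaabbaba
Runs:
  'c' x 1 => "c1"
  'b' x 2 => "b2"
  'a' x 2 => "a2"
  'b' x 2 => "b2"
  'a' x 1 => "a1"
  'b' x 1 => "b1"
  'a' x 1 => "a1"
Compressed: "c1b2a2b2a1b1a1"
Compressed length: 14

14


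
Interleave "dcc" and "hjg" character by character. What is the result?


Interleaving "dcc" and "hjg":
  Position 0: 'd' from first, 'h' from second => "dh"
  Position 1: 'c' from first, 'j' from second => "cj"
  Position 2: 'c' from first, 'g' from second => "cg"
Result: dhcjcg

dhcjcg


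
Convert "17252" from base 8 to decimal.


Input: "17252" in base 8
Positional expansion:
  Digit '1' (value 1) x 8^4 = 4096
  Digit '7' (value 7) x 8^3 = 3584
  Digit '2' (value 2) x 8^2 = 128
  Digit '5' (value 5) x 8^1 = 40
  Digit '2' (value 2) x 8^0 = 2
Sum = 7850

7850


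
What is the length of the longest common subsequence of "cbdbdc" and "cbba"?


LCS of "cbdbdc" and "cbba"
DP table:
           c    b    b    a
      0    0    0    0    0
  c   0    1    1    1    1
  b   0    1    2    2    2
  d   0    1    2    2    2
  b   0    1    2    3    3
  d   0    1    2    3    3
  c   0    1    2    3    3
LCS length = dp[6][4] = 3

3


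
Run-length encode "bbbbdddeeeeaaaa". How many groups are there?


Input: bbbbdddeeeeaaaa
Scanning for consecutive runs:
  Group 1: 'b' x 4 (positions 0-3)
  Group 2: 'd' x 3 (positions 4-6)
  Group 3: 'e' x 4 (positions 7-10)
  Group 4: 'a' x 4 (positions 11-14)
Total groups: 4

4


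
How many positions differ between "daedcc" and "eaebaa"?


Comparing "daedcc" and "eaebaa" position by position:
  Position 0: 'd' vs 'e' => DIFFER
  Position 1: 'a' vs 'a' => same
  Position 2: 'e' vs 'e' => same
  Position 3: 'd' vs 'b' => DIFFER
  Position 4: 'c' vs 'a' => DIFFER
  Position 5: 'c' vs 'a' => DIFFER
Positions that differ: 4

4


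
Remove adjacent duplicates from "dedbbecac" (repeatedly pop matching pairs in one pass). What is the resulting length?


Input: dedbbecac
Stack-based adjacent duplicate removal:
  Read 'd': push. Stack: d
  Read 'e': push. Stack: de
  Read 'd': push. Stack: ded
  Read 'b': push. Stack: dedb
  Read 'b': matches stack top 'b' => pop. Stack: ded
  Read 'e': push. Stack: dede
  Read 'c': push. Stack: dedec
  Read 'a': push. Stack: dedeca
  Read 'c': push. Stack: dedecac
Final stack: "dedecac" (length 7)

7


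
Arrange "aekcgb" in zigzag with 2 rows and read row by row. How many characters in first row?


Zigzag "aekcgb" into 2 rows:
Placing characters:
  'a' => row 0
  'e' => row 1
  'k' => row 0
  'c' => row 1
  'g' => row 0
  'b' => row 1
Rows:
  Row 0: "akg"
  Row 1: "ecb"
First row length: 3

3


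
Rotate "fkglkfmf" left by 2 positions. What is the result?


Input: "fkglkfmf", rotate left by 2
First 2 characters: "fk"
Remaining characters: "glkfmf"
Concatenate remaining + first: "glkfmf" + "fk" = "glkfmffk"

glkfmffk


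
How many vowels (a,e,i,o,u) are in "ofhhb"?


Input: ofhhb
Checking each character:
  'o' at position 0: vowel (running total: 1)
  'f' at position 1: consonant
  'h' at position 2: consonant
  'h' at position 3: consonant
  'b' at position 4: consonant
Total vowels: 1

1


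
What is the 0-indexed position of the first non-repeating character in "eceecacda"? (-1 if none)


Input: eceecacda
Character frequencies:
  'a': 2
  'c': 3
  'd': 1
  'e': 3
Scanning left to right for freq == 1:
  Position 0 ('e'): freq=3, skip
  Position 1 ('c'): freq=3, skip
  Position 2 ('e'): freq=3, skip
  Position 3 ('e'): freq=3, skip
  Position 4 ('c'): freq=3, skip
  Position 5 ('a'): freq=2, skip
  Position 6 ('c'): freq=3, skip
  Position 7 ('d'): unique! => answer = 7

7


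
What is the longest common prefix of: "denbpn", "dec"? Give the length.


Words: denbpn, dec
  Position 0: all 'd' => match
  Position 1: all 'e' => match
  Position 2: ('n', 'c') => mismatch, stop
LCP = "de" (length 2)

2


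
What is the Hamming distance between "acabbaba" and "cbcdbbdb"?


Comparing "acabbaba" and "cbcdbbdb" position by position:
  Position 0: 'a' vs 'c' => differ
  Position 1: 'c' vs 'b' => differ
  Position 2: 'a' vs 'c' => differ
  Position 3: 'b' vs 'd' => differ
  Position 4: 'b' vs 'b' => same
  Position 5: 'a' vs 'b' => differ
  Position 6: 'b' vs 'd' => differ
  Position 7: 'a' vs 'b' => differ
Total differences (Hamming distance): 7

7


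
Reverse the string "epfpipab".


Input: epfpipab
Reading characters right to left:
  Position 7: 'b'
  Position 6: 'a'
  Position 5: 'p'
  Position 4: 'i'
  Position 3: 'p'
  Position 2: 'f'
  Position 1: 'p'
  Position 0: 'e'
Reversed: bapipfpe

bapipfpe


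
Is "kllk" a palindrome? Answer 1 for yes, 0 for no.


Input: kllk
Reversed: kllk
  Compare pos 0 ('k') with pos 3 ('k'): match
  Compare pos 1 ('l') with pos 2 ('l'): match
Result: palindrome

1


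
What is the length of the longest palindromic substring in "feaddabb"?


Input: "feaddabb"
Checking substrings for palindromes:
  [2:6] "adda" (len 4) => palindrome
  [3:5] "dd" (len 2) => palindrome
  [6:8] "bb" (len 2) => palindrome
Longest palindromic substring: "adda" with length 4

4


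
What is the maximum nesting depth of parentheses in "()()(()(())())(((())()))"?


Input: "()()(()(())())(((())()))"
Tracking depth:
  Position 0 '(': depth becomes 1
  Position 1 ')': depth becomes 0
  Position 2 '(': depth becomes 1
  Position 3 ')': depth becomes 0
  Position 4 '(': depth becomes 1
  Position 5 '(': depth becomes 2
  Position 6 ')': depth becomes 1
  Position 7 '(': depth becomes 2
  Position 8 '(': depth becomes 3
  Position 9 ')': depth becomes 2
  Position 10 ')': depth becomes 1
  Position 11 '(': depth becomes 2
  Position 12 ')': depth becomes 1
  Position 13 ')': depth becomes 0
  Position 14 '(': depth becomes 1
  Position 15 '(': depth becomes 2
  Position 16 '(': depth becomes 3
  Position 17 '(': depth becomes 4
  Position 18 ')': depth becomes 3
  Position 19 ')': depth becomes 2
  Position 20 '(': depth becomes 3
  Position 21 ')': depth becomes 2
  Position 22 ')': depth becomes 1
  Position 23 ')': depth becomes 0
Maximum depth reached: 4

4


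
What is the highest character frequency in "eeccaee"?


Input: eeccaee
Character counts:
  'a': 1
  'c': 2
  'e': 4
Maximum frequency: 4

4


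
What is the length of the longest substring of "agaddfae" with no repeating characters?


Input: "agaddfae"
Sliding window (track last position of each char):
  Position 0 ('a'): window [0,0] length 1 -- new best
  Position 1 ('g'): window [0,1] length 2 -- new best
  Position 2 ('a'): repeat (last at 0), move window start to 1
  Position 2 ('a'): window [1,2] length 2
  Position 3 ('d'): window [1,3] length 3 -- new best
  Position 4 ('d'): repeat (last at 3), move window start to 4
  Position 4 ('d'): window [4,4] length 1
  Position 5 ('f'): window [4,5] length 2
  Position 6 ('a'): window [4,6] length 3
  Position 7 ('e'): window [4,7] length 4 -- new best
Longest substring with no repeats: "dfae" with length 4

4


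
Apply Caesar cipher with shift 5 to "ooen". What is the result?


Caesar cipher: shift "ooen" by 5
  'o' (pos 14) + 5 = pos 19 = 't'
  'o' (pos 14) + 5 = pos 19 = 't'
  'e' (pos 4) + 5 = pos 9 = 'j'
  'n' (pos 13) + 5 = pos 18 = 's'
Result: ttjs

ttjs


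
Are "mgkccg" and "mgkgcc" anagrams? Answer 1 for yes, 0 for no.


Strings: "mgkccg", "mgkgcc"
Sorted first:  ccggkm
Sorted second: ccggkm
Sorted forms match => anagrams

1


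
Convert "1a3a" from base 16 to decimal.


Input: "1a3a" in base 16
Positional expansion:
  Digit '1' (value 1) x 16^3 = 4096
  Digit 'a' (value 10) x 16^2 = 2560
  Digit '3' (value 3) x 16^1 = 48
  Digit 'a' (value 10) x 16^0 = 10
Sum = 6714

6714


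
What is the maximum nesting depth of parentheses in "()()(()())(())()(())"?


Input: "()()(()())(())()(())"
Tracking depth:
  Position 0 '(': depth becomes 1
  Position 1 ')': depth becomes 0
  Position 2 '(': depth becomes 1
  Position 3 ')': depth becomes 0
  Position 4 '(': depth becomes 1
  Position 5 '(': depth becomes 2
  Position 6 ')': depth becomes 1
  Position 7 '(': depth becomes 2
  Position 8 ')': depth becomes 1
  Position 9 ')': depth becomes 0
  Position 10 '(': depth becomes 1
  Position 11 '(': depth becomes 2
  Position 12 ')': depth becomes 1
  Position 13 ')': depth becomes 0
  Position 14 '(': depth becomes 1
  Position 15 ')': depth becomes 0
  Position 16 '(': depth becomes 1
  Position 17 '(': depth becomes 2
  Position 18 ')': depth becomes 1
  Position 19 ')': depth becomes 0
Maximum depth reached: 2

2


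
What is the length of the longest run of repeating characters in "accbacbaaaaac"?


Input: "accbacbaaaaac"
Scanning for longest run:
  Position 1 ('c'): new char, reset run to 1
  Position 2 ('c'): continues run of 'c', length=2
  Position 3 ('b'): new char, reset run to 1
  Position 4 ('a'): new char, reset run to 1
  Position 5 ('c'): new char, reset run to 1
  Position 6 ('b'): new char, reset run to 1
  Position 7 ('a'): new char, reset run to 1
  Position 8 ('a'): continues run of 'a', length=2
  Position 9 ('a'): continues run of 'a', length=3
  Position 10 ('a'): continues run of 'a', length=4
  Position 11 ('a'): continues run of 'a', length=5
  Position 12 ('c'): new char, reset run to 1
Longest run: 'a' with length 5

5


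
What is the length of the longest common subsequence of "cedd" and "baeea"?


LCS of "cedd" and "baeea"
DP table:
           b    a    e    e    a
      0    0    0    0    0    0
  c   0    0    0    0    0    0
  e   0    0    0    1    1    1
  d   0    0    0    1    1    1
  d   0    0    0    1    1    1
LCS length = dp[4][5] = 1

1


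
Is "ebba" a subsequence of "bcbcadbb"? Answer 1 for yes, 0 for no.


Check if "ebba" is a subsequence of "bcbcadbb"
Greedy scan:
  Position 0 ('b'): no match needed
  Position 1 ('c'): no match needed
  Position 2 ('b'): no match needed
  Position 3 ('c'): no match needed
  Position 4 ('a'): no match needed
  Position 5 ('d'): no match needed
  Position 6 ('b'): no match needed
  Position 7 ('b'): no match needed
Only matched 0/4 characters => not a subsequence

0


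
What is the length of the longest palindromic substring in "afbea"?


Input: "afbea"
Checking substrings for palindromes:
  No multi-char palindromic substrings found
Longest palindromic substring: "a" with length 1

1


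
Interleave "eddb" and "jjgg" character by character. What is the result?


Interleaving "eddb" and "jjgg":
  Position 0: 'e' from first, 'j' from second => "ej"
  Position 1: 'd' from first, 'j' from second => "dj"
  Position 2: 'd' from first, 'g' from second => "dg"
  Position 3: 'b' from first, 'g' from second => "bg"
Result: ejdjdgbg

ejdjdgbg


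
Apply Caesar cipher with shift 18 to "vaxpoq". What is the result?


Caesar cipher: shift "vaxpoq" by 18
  'v' (pos 21) + 18 = pos 13 = 'n'
  'a' (pos 0) + 18 = pos 18 = 's'
  'x' (pos 23) + 18 = pos 15 = 'p'
  'p' (pos 15) + 18 = pos 7 = 'h'
  'o' (pos 14) + 18 = pos 6 = 'g'
  'q' (pos 16) + 18 = pos 8 = 'i'
Result: nsphgi

nsphgi


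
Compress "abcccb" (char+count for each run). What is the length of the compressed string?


Input: abcccb
Runs:
  'a' x 1 => "a1"
  'b' x 1 => "b1"
  'c' x 3 => "c3"
  'b' x 1 => "b1"
Compressed: "a1b1c3b1"
Compressed length: 8

8


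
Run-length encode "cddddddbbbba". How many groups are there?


Input: cddddddbbbba
Scanning for consecutive runs:
  Group 1: 'c' x 1 (positions 0-0)
  Group 2: 'd' x 6 (positions 1-6)
  Group 3: 'b' x 4 (positions 7-10)
  Group 4: 'a' x 1 (positions 11-11)
Total groups: 4

4


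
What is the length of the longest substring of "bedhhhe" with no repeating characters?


Input: "bedhhhe"
Sliding window (track last position of each char):
  Position 0 ('b'): window [0,0] length 1 -- new best
  Position 1 ('e'): window [0,1] length 2 -- new best
  Position 2 ('d'): window [0,2] length 3 -- new best
  Position 3 ('h'): window [0,3] length 4 -- new best
  Position 4 ('h'): repeat (last at 3), move window start to 4
  Position 4 ('h'): window [4,4] length 1
  Position 5 ('h'): repeat (last at 4), move window start to 5
  Position 5 ('h'): window [5,5] length 1
  Position 6 ('e'): window [5,6] length 2
Longest substring with no repeats: "bedh" with length 4

4


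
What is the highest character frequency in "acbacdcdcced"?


Input: acbacdcdcced
Character counts:
  'a': 2
  'b': 1
  'c': 5
  'd': 3
  'e': 1
Maximum frequency: 5

5


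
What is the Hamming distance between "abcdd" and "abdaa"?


Comparing "abcdd" and "abdaa" position by position:
  Position 0: 'a' vs 'a' => same
  Position 1: 'b' vs 'b' => same
  Position 2: 'c' vs 'd' => differ
  Position 3: 'd' vs 'a' => differ
  Position 4: 'd' vs 'a' => differ
Total differences (Hamming distance): 3

3


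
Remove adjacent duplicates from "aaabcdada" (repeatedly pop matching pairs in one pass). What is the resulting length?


Input: aaabcdada
Stack-based adjacent duplicate removal:
  Read 'a': push. Stack: a
  Read 'a': matches stack top 'a' => pop. Stack: (empty)
  Read 'a': push. Stack: a
  Read 'b': push. Stack: ab
  Read 'c': push. Stack: abc
  Read 'd': push. Stack: abcd
  Read 'a': push. Stack: abcda
  Read 'd': push. Stack: abcdad
  Read 'a': push. Stack: abcdada
Final stack: "abcdada" (length 7)

7


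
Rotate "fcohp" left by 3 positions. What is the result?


Input: "fcohp", rotate left by 3
First 3 characters: "fco"
Remaining characters: "hp"
Concatenate remaining + first: "hp" + "fco" = "hpfco"

hpfco


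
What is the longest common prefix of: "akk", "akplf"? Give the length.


Words: akk, akplf
  Position 0: all 'a' => match
  Position 1: all 'k' => match
  Position 2: ('k', 'p') => mismatch, stop
LCP = "ak" (length 2)

2


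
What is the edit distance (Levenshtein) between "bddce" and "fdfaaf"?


Computing edit distance: "bddce" -> "fdfaaf"
DP table:
           f    d    f    a    a    f
      0    1    2    3    4    5    6
  b   1    1    2    3    4    5    6
  d   2    2    1    2    3    4    5
  d   3    3    2    2    3    4    5
  c   4    4    3    3    3    4    5
  e   5    5    4    4    4    4    5
Edit distance = dp[5][6] = 5

5


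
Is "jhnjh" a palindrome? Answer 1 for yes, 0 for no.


Input: jhnjh
Reversed: hjnhj
  Compare pos 0 ('j') with pos 4 ('h'): MISMATCH
  Compare pos 1 ('h') with pos 3 ('j'): MISMATCH
Result: not a palindrome

0


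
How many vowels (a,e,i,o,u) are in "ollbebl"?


Input: ollbebl
Checking each character:
  'o' at position 0: vowel (running total: 1)
  'l' at position 1: consonant
  'l' at position 2: consonant
  'b' at position 3: consonant
  'e' at position 4: vowel (running total: 2)
  'b' at position 5: consonant
  'l' at position 6: consonant
Total vowels: 2

2


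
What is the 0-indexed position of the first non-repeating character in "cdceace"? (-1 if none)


Input: cdceace
Character frequencies:
  'a': 1
  'c': 3
  'd': 1
  'e': 2
Scanning left to right for freq == 1:
  Position 0 ('c'): freq=3, skip
  Position 1 ('d'): unique! => answer = 1

1


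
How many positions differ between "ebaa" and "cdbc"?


Comparing "ebaa" and "cdbc" position by position:
  Position 0: 'e' vs 'c' => DIFFER
  Position 1: 'b' vs 'd' => DIFFER
  Position 2: 'a' vs 'b' => DIFFER
  Position 3: 'a' vs 'c' => DIFFER
Positions that differ: 4

4


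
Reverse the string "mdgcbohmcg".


Input: mdgcbohmcg
Reading characters right to left:
  Position 9: 'g'
  Position 8: 'c'
  Position 7: 'm'
  Position 6: 'h'
  Position 5: 'o'
  Position 4: 'b'
  Position 3: 'c'
  Position 2: 'g'
  Position 1: 'd'
  Position 0: 'm'
Reversed: gcmhobcgdm

gcmhobcgdm


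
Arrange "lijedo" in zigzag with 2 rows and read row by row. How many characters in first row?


Zigzag "lijedo" into 2 rows:
Placing characters:
  'l' => row 0
  'i' => row 1
  'j' => row 0
  'e' => row 1
  'd' => row 0
  'o' => row 1
Rows:
  Row 0: "ljd"
  Row 1: "ieo"
First row length: 3

3


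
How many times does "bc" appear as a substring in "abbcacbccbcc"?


Searching for "bc" in "abbcacbccbcc"
Scanning each position:
  Position 0: "ab" => no
  Position 1: "bb" => no
  Position 2: "bc" => MATCH
  Position 3: "ca" => no
  Position 4: "ac" => no
  Position 5: "cb" => no
  Position 6: "bc" => MATCH
  Position 7: "cc" => no
  Position 8: "cb" => no
  Position 9: "bc" => MATCH
  Position 10: "cc" => no
Total occurrences: 3

3


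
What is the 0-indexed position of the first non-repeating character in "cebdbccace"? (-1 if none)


Input: cebdbccace
Character frequencies:
  'a': 1
  'b': 2
  'c': 4
  'd': 1
  'e': 2
Scanning left to right for freq == 1:
  Position 0 ('c'): freq=4, skip
  Position 1 ('e'): freq=2, skip
  Position 2 ('b'): freq=2, skip
  Position 3 ('d'): unique! => answer = 3

3


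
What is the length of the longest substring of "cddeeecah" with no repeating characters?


Input: "cddeeecah"
Sliding window (track last position of each char):
  Position 0 ('c'): window [0,0] length 1 -- new best
  Position 1 ('d'): window [0,1] length 2 -- new best
  Position 2 ('d'): repeat (last at 1), move window start to 2
  Position 2 ('d'): window [2,2] length 1
  Position 3 ('e'): window [2,3] length 2
  Position 4 ('e'): repeat (last at 3), move window start to 4
  Position 4 ('e'): window [4,4] length 1
  Position 5 ('e'): repeat (last at 4), move window start to 5
  Position 5 ('e'): window [5,5] length 1
  Position 6 ('c'): window [5,6] length 2
  Position 7 ('a'): window [5,7] length 3 -- new best
  Position 8 ('h'): window [5,8] length 4 -- new best
Longest substring with no repeats: "ecah" with length 4

4


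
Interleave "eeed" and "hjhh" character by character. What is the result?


Interleaving "eeed" and "hjhh":
  Position 0: 'e' from first, 'h' from second => "eh"
  Position 1: 'e' from first, 'j' from second => "ej"
  Position 2: 'e' from first, 'h' from second => "eh"
  Position 3: 'd' from first, 'h' from second => "dh"
Result: ehejehdh

ehejehdh


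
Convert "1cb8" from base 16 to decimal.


Input: "1cb8" in base 16
Positional expansion:
  Digit '1' (value 1) x 16^3 = 4096
  Digit 'c' (value 12) x 16^2 = 3072
  Digit 'b' (value 11) x 16^1 = 176
  Digit '8' (value 8) x 16^0 = 8
Sum = 7352

7352


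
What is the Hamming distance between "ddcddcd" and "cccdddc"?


Comparing "ddcddcd" and "cccdddc" position by position:
  Position 0: 'd' vs 'c' => differ
  Position 1: 'd' vs 'c' => differ
  Position 2: 'c' vs 'c' => same
  Position 3: 'd' vs 'd' => same
  Position 4: 'd' vs 'd' => same
  Position 5: 'c' vs 'd' => differ
  Position 6: 'd' vs 'c' => differ
Total differences (Hamming distance): 4

4


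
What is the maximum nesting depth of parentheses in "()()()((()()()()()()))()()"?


Input: "()()()((()()()()()()))()()"
Tracking depth:
  Position 0 '(': depth becomes 1
  Position 1 ')': depth becomes 0
  Position 2 '(': depth becomes 1
  Position 3 ')': depth becomes 0
  Position 4 '(': depth becomes 1
  Position 5 ')': depth becomes 0
  Position 6 '(': depth becomes 1
  Position 7 '(': depth becomes 2
  Position 8 '(': depth becomes 3
  Position 9 ')': depth becomes 2
  Position 10 '(': depth becomes 3
  Position 11 ')': depth becomes 2
  Position 12 '(': depth becomes 3
  Position 13 ')': depth becomes 2
  Position 14 '(': depth becomes 3
  Position 15 ')': depth becomes 2
  Position 16 '(': depth becomes 3
  Position 17 ')': depth becomes 2
  Position 18 '(': depth becomes 3
  Position 19 ')': depth becomes 2
  Position 20 ')': depth becomes 1
  Position 21 ')': depth becomes 0
  Position 22 '(': depth becomes 1
  Position 23 ')': depth becomes 0
  Position 24 '(': depth becomes 1
  Position 25 ')': depth becomes 0
Maximum depth reached: 3

3


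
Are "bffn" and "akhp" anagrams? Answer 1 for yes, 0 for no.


Strings: "bffn", "akhp"
Sorted first:  bffn
Sorted second: ahkp
Differ at position 0: 'b' vs 'a' => not anagrams

0


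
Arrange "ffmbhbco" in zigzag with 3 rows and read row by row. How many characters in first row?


Zigzag "ffmbhbco" into 3 rows:
Placing characters:
  'f' => row 0
  'f' => row 1
  'm' => row 2
  'b' => row 1
  'h' => row 0
  'b' => row 1
  'c' => row 2
  'o' => row 1
Rows:
  Row 0: "fh"
  Row 1: "fbbo"
  Row 2: "mc"
First row length: 2

2


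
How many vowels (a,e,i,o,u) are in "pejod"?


Input: pejod
Checking each character:
  'p' at position 0: consonant
  'e' at position 1: vowel (running total: 1)
  'j' at position 2: consonant
  'o' at position 3: vowel (running total: 2)
  'd' at position 4: consonant
Total vowels: 2

2


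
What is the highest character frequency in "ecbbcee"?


Input: ecbbcee
Character counts:
  'b': 2
  'c': 2
  'e': 3
Maximum frequency: 3

3


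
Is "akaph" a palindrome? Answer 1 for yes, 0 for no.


Input: akaph
Reversed: hpaka
  Compare pos 0 ('a') with pos 4 ('h'): MISMATCH
  Compare pos 1 ('k') with pos 3 ('p'): MISMATCH
Result: not a palindrome

0


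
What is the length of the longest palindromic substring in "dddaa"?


Input: "dddaa"
Checking substrings for palindromes:
  [0:3] "ddd" (len 3) => palindrome
  [0:2] "dd" (len 2) => palindrome
  [1:3] "dd" (len 2) => palindrome
  [3:5] "aa" (len 2) => palindrome
Longest palindromic substring: "ddd" with length 3

3


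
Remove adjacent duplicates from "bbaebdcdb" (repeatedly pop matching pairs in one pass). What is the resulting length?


Input: bbaebdcdb
Stack-based adjacent duplicate removal:
  Read 'b': push. Stack: b
  Read 'b': matches stack top 'b' => pop. Stack: (empty)
  Read 'a': push. Stack: a
  Read 'e': push. Stack: ae
  Read 'b': push. Stack: aeb
  Read 'd': push. Stack: aebd
  Read 'c': push. Stack: aebdc
  Read 'd': push. Stack: aebdcd
  Read 'b': push. Stack: aebdcdb
Final stack: "aebdcdb" (length 7)

7


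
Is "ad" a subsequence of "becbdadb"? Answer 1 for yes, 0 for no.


Check if "ad" is a subsequence of "becbdadb"
Greedy scan:
  Position 0 ('b'): no match needed
  Position 1 ('e'): no match needed
  Position 2 ('c'): no match needed
  Position 3 ('b'): no match needed
  Position 4 ('d'): no match needed
  Position 5 ('a'): matches sub[0] = 'a'
  Position 6 ('d'): matches sub[1] = 'd'
  Position 7 ('b'): no match needed
All 2 characters matched => is a subsequence

1


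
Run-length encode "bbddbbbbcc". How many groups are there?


Input: bbddbbbbcc
Scanning for consecutive runs:
  Group 1: 'b' x 2 (positions 0-1)
  Group 2: 'd' x 2 (positions 2-3)
  Group 3: 'b' x 4 (positions 4-7)
  Group 4: 'c' x 2 (positions 8-9)
Total groups: 4

4


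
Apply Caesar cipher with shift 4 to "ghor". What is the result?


Caesar cipher: shift "ghor" by 4
  'g' (pos 6) + 4 = pos 10 = 'k'
  'h' (pos 7) + 4 = pos 11 = 'l'
  'o' (pos 14) + 4 = pos 18 = 's'
  'r' (pos 17) + 4 = pos 21 = 'v'
Result: klsv

klsv


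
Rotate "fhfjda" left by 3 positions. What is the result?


Input: "fhfjda", rotate left by 3
First 3 characters: "fhf"
Remaining characters: "jda"
Concatenate remaining + first: "jda" + "fhf" = "jdafhf"

jdafhf


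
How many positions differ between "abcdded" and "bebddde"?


Comparing "abcdded" and "bebddde" position by position:
  Position 0: 'a' vs 'b' => DIFFER
  Position 1: 'b' vs 'e' => DIFFER
  Position 2: 'c' vs 'b' => DIFFER
  Position 3: 'd' vs 'd' => same
  Position 4: 'd' vs 'd' => same
  Position 5: 'e' vs 'd' => DIFFER
  Position 6: 'd' vs 'e' => DIFFER
Positions that differ: 5

5


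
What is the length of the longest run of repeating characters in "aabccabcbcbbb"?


Input: "aabccabcbcbbb"
Scanning for longest run:
  Position 1 ('a'): continues run of 'a', length=2
  Position 2 ('b'): new char, reset run to 1
  Position 3 ('c'): new char, reset run to 1
  Position 4 ('c'): continues run of 'c', length=2
  Position 5 ('a'): new char, reset run to 1
  Position 6 ('b'): new char, reset run to 1
  Position 7 ('c'): new char, reset run to 1
  Position 8 ('b'): new char, reset run to 1
  Position 9 ('c'): new char, reset run to 1
  Position 10 ('b'): new char, reset run to 1
  Position 11 ('b'): continues run of 'b', length=2
  Position 12 ('b'): continues run of 'b', length=3
Longest run: 'b' with length 3

3


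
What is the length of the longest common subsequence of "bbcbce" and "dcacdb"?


LCS of "bbcbce" and "dcacdb"
DP table:
           d    c    a    c    d    b
      0    0    0    0    0    0    0
  b   0    0    0    0    0    0    1
  b   0    0    0    0    0    0    1
  c   0    0    1    1    1    1    1
  b   0    0    1    1    1    1    2
  c   0    0    1    1    2    2    2
  e   0    0    1    1    2    2    2
LCS length = dp[6][6] = 2

2


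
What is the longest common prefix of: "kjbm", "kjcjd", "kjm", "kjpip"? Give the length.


Words: kjbm, kjcjd, kjm, kjpip
  Position 0: all 'k' => match
  Position 1: all 'j' => match
  Position 2: ('b', 'c', 'm', 'p') => mismatch, stop
LCP = "kj" (length 2)

2


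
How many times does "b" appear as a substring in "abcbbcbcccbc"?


Searching for "b" in "abcbbcbcccbc"
Scanning each position:
  Position 0: "a" => no
  Position 1: "b" => MATCH
  Position 2: "c" => no
  Position 3: "b" => MATCH
  Position 4: "b" => MATCH
  Position 5: "c" => no
  Position 6: "b" => MATCH
  Position 7: "c" => no
  Position 8: "c" => no
  Position 9: "c" => no
  Position 10: "b" => MATCH
  Position 11: "c" => no
Total occurrences: 5

5


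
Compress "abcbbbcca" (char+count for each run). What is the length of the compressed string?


Input: abcbbbcca
Runs:
  'a' x 1 => "a1"
  'b' x 1 => "b1"
  'c' x 1 => "c1"
  'b' x 3 => "b3"
  'c' x 2 => "c2"
  'a' x 1 => "a1"
Compressed: "a1b1c1b3c2a1"
Compressed length: 12

12


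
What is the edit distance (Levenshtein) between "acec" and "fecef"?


Computing edit distance: "acec" -> "fecef"
DP table:
           f    e    c    e    f
      0    1    2    3    4    5
  a   1    1    2    3    4    5
  c   2    2    2    2    3    4
  e   3    3    2    3    2    3
  c   4    4    3    2    3    3
Edit distance = dp[4][5] = 3

3


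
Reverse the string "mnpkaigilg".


Input: mnpkaigilg
Reading characters right to left:
  Position 9: 'g'
  Position 8: 'l'
  Position 7: 'i'
  Position 6: 'g'
  Position 5: 'i'
  Position 4: 'a'
  Position 3: 'k'
  Position 2: 'p'
  Position 1: 'n'
  Position 0: 'm'
Reversed: gligiakpnm

gligiakpnm


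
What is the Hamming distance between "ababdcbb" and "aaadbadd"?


Comparing "ababdcbb" and "aaadbadd" position by position:
  Position 0: 'a' vs 'a' => same
  Position 1: 'b' vs 'a' => differ
  Position 2: 'a' vs 'a' => same
  Position 3: 'b' vs 'd' => differ
  Position 4: 'd' vs 'b' => differ
  Position 5: 'c' vs 'a' => differ
  Position 6: 'b' vs 'd' => differ
  Position 7: 'b' vs 'd' => differ
Total differences (Hamming distance): 6

6


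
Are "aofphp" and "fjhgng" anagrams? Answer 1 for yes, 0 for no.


Strings: "aofphp", "fjhgng"
Sorted first:  afhopp
Sorted second: fgghjn
Differ at position 0: 'a' vs 'f' => not anagrams

0


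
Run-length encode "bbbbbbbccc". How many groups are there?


Input: bbbbbbbccc
Scanning for consecutive runs:
  Group 1: 'b' x 7 (positions 0-6)
  Group 2: 'c' x 3 (positions 7-9)
Total groups: 2

2


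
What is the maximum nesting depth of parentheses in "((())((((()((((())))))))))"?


Input: "((())((((()((((())))))))))"
Tracking depth:
  Position 0 '(': depth becomes 1
  Position 1 '(': depth becomes 2
  Position 2 '(': depth becomes 3
  Position 3 ')': depth becomes 2
  Position 4 ')': depth becomes 1
  Position 5 '(': depth becomes 2
  Position 6 '(': depth becomes 3
  Position 7 '(': depth becomes 4
  Position 8 '(': depth becomes 5
  Position 9 '(': depth becomes 6
  Position 10 ')': depth becomes 5
  Position 11 '(': depth becomes 6
  Position 12 '(': depth becomes 7
  Position 13 '(': depth becomes 8
  Position 14 '(': depth becomes 9
  Position 15 '(': depth becomes 10
  Position 16 ')': depth becomes 9
  Position 17 ')': depth becomes 8
  Position 18 ')': depth becomes 7
  Position 19 ')': depth becomes 6
  Position 20 ')': depth becomes 5
  Position 21 ')': depth becomes 4
  Position 22 ')': depth becomes 3
  Position 23 ')': depth becomes 2
  Position 24 ')': depth becomes 1
  Position 25 ')': depth becomes 0
Maximum depth reached: 10

10


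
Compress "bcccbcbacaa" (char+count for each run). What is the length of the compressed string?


Input: bcccbcbacaa
Runs:
  'b' x 1 => "b1"
  'c' x 3 => "c3"
  'b' x 1 => "b1"
  'c' x 1 => "c1"
  'b' x 1 => "b1"
  'a' x 1 => "a1"
  'c' x 1 => "c1"
  'a' x 2 => "a2"
Compressed: "b1c3b1c1b1a1c1a2"
Compressed length: 16

16


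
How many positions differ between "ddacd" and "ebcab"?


Comparing "ddacd" and "ebcab" position by position:
  Position 0: 'd' vs 'e' => DIFFER
  Position 1: 'd' vs 'b' => DIFFER
  Position 2: 'a' vs 'c' => DIFFER
  Position 3: 'c' vs 'a' => DIFFER
  Position 4: 'd' vs 'b' => DIFFER
Positions that differ: 5

5


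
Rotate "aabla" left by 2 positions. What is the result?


Input: "aabla", rotate left by 2
First 2 characters: "aa"
Remaining characters: "bla"
Concatenate remaining + first: "bla" + "aa" = "blaaa"

blaaa


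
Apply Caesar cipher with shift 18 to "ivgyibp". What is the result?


Caesar cipher: shift "ivgyibp" by 18
  'i' (pos 8) + 18 = pos 0 = 'a'
  'v' (pos 21) + 18 = pos 13 = 'n'
  'g' (pos 6) + 18 = pos 24 = 'y'
  'y' (pos 24) + 18 = pos 16 = 'q'
  'i' (pos 8) + 18 = pos 0 = 'a'
  'b' (pos 1) + 18 = pos 19 = 't'
  'p' (pos 15) + 18 = pos 7 = 'h'
Result: anyqath

anyqath
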